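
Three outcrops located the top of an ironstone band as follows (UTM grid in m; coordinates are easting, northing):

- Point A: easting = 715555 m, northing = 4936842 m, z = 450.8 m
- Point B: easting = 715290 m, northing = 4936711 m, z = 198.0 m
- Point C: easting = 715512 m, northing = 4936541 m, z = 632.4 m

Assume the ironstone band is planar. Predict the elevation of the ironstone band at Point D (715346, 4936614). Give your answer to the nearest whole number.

351 m

Two edge vectors: Point A→Point B = (-265, -131, -252.8), Point A→Point C = (-43, -301, 181.6).
Normal n = (Point A→Point B) × (Point A→Point C) = (-99882.4, 58994.4, 74132).
So ∂z/∂easting = −n_x/n_z = 1.34735877 and ∂z/∂northing = −n_y/n_z = −0.79580208.
Intercept c from Point A: 450.8 − 964109.30 + 3928749.15 = 2965090.64.
At (715346, 4936614): z = 963827.7 − 3928567.7 + 2965090.64 = 350.6 m.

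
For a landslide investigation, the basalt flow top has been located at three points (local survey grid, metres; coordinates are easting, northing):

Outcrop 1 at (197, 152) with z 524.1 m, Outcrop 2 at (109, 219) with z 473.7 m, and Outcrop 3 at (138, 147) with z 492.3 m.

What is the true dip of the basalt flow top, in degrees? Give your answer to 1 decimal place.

Two edge vectors: Outcrop 1→Outcrop 2 = (-88, 67, -50.4), Outcrop 1→Outcrop 3 = (-59, -5, -31.8).
Normal n = (Outcrop 1→Outcrop 2) × (Outcrop 1→Outcrop 3) = (-2382.6, 175.2, 4393).
So ∂z/∂easting = −n_x/n_z = 0.54236 and ∂z/∂northing = −n_y/n_z = −0.03988.
Gradient magnitude |∇z| = √(a² + b²) = √(0.29416 + 0.00159) = 0.54383.
True dip = arctan(0.54383) = 28.5°, dipping toward W (azimuth ≈ 274°).

28.5°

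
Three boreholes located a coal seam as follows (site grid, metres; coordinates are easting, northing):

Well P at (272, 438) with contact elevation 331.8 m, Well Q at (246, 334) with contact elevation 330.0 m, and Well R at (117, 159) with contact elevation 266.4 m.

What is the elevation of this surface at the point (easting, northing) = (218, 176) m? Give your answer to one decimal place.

335.4 m

Let the plane be z = a·easting + b·northing + c.
Well Q−Well P: −26a − 104b = −1.8;  Well R−Well P: −155a − 279b = −65.4.
Solving gives a = 0.71051, b = −0.16032.
Then c = 331.8 − a·272 − b·438 = 208.76.
At (218, 176): z = 154.9 − 28.2 + 208.76 = 335.4 m.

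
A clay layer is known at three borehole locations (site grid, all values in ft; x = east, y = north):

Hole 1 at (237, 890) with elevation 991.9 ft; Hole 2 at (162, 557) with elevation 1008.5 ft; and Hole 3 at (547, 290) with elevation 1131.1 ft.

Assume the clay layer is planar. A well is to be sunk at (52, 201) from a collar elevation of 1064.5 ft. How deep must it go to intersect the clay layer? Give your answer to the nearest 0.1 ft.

Let the plane be z = a·x + b·y + c.
Hole 2−Hole 1: −75a − 333b = 16.6;  Hole 3−Hole 1: 310a − 600b = 139.2.
Solving gives a = 0.24552, b = −0.10515.
Then c = 991.9 − a·237 − b·890 = 1027.29.
At (52, 201): z_contact = 12.77 − 21.13 + 1027.29 = 1018.93 ft.
Depth below ground = 1064.5 − 1018.93 = 45.6 ft.

45.6 ft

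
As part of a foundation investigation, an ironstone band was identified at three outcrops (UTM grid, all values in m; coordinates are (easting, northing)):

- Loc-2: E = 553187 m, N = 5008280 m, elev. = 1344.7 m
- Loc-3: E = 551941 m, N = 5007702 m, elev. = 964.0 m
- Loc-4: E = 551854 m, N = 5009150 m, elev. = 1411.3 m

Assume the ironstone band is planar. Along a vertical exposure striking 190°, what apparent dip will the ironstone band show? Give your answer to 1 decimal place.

18.8°

Let the plane be z = a·E + b·N + c.
Loc-3−Loc-2: −1246a − 578b = −380.7;  Loc-4−Loc-2: −1333a + 870b = 66.6.
Solving gives a = 0.15784, b = 0.31839.
Unit vector along 190° is (sin 190°, cos 190°) = (-0.1736, -0.9848).
Slope in that direction = a·(-0.1736) + b·(-0.9848) = −0.34096.
Apparent dip = arctan|0.34096| = 18.8° (true dip is 19.6°, so apparent ≤ true as expected).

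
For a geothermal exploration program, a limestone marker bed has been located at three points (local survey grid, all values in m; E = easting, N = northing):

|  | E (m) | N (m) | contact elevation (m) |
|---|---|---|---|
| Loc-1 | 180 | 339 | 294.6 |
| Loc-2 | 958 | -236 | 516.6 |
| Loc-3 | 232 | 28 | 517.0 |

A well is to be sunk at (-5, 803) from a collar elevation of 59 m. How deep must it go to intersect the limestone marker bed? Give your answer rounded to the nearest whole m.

66 m

Let the plane be z = a·E + b·N + c.
Loc-2−Loc-1: 778a − 575b = 222;  Loc-3−Loc-1: 52a − 311b = 222.4.
Solving gives a = −0.27746, b = −0.76150.
Then c = 294.6 − a·180 − b·339 = 602.69.
At (-5, 803): z_contact = 1.4 − 611.5 + 602.69 = -7.4 m.
Depth below ground = 59 − (-7.4) = 66 m.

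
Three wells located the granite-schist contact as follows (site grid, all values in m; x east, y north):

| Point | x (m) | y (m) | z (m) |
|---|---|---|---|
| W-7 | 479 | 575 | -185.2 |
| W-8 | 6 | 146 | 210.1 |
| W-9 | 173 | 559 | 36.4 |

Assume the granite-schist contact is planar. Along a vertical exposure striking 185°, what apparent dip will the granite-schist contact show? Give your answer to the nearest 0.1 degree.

10.9°

Two edge vectors: W-7→W-8 = (-473, -429, 395.3), W-7→W-9 = (-306, -16, 221.6).
Normal n = (W-7→W-8) × (W-7→W-9) = (-88741.6, -16145, -123706).
So ∂z/∂x = −n_x/n_z = −0.71736 and ∂z/∂y = −n_y/n_z = −0.13051.
Unit vector along 185° is (sin 185°, cos 185°) = (-0.0872, -0.9962).
Slope in that direction = a·(-0.0872) + b·(-0.9962) = 0.19254.
Apparent dip = arctan|0.19254| = 10.9° (true dip is 36.1°, so apparent ≤ true as expected).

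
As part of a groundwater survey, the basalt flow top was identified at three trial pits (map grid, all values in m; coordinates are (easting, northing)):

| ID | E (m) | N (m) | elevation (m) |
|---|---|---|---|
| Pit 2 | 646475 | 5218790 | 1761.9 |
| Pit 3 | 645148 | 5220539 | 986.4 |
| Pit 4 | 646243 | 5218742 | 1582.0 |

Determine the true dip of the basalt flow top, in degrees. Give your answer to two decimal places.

37.23°

Let the plane be z = a·E + b·N + c.
Pit 3−Pit 2: −1327a + 1749b = −775.5;  Pit 4−Pit 2: −232a − 48b = −179.9.
Solving gives a = 0.74951, b = 0.12527.
Gradient magnitude |∇z| = √(a² + b²) = √(0.56177 + 0.01569) = 0.75991.
True dip = arctan(0.75991) = 37.23°, dipping toward W (azimuth ≈ 261°).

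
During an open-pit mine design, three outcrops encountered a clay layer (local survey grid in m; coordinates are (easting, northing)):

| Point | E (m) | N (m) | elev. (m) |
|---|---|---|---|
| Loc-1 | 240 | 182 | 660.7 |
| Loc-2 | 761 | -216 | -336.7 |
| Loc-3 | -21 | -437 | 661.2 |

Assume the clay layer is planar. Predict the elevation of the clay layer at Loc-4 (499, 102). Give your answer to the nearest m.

Let the plane be z = a·E + b·N + c.
Loc-2−Loc-1: 521a − 398b = −997.4;  Loc-3−Loc-1: −261a − 619b = 0.5.
Solving gives a = −1.44846, b = 0.60993.
Then c = 660.7 − a·240 − b·182 = 897.32.
At (499, 102): z = −722.8 + 62.2 + 897.32 = 236.8 m.

237 m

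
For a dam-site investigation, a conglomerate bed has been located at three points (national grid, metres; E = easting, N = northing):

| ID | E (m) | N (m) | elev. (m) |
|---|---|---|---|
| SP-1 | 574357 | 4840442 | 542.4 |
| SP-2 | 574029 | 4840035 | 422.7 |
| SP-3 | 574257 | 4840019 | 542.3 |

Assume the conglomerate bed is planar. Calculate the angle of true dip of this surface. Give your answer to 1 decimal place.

Let the plane be z = a·E + b·N + c.
SP-2−SP-1: −328a − 407b = −119.7;  SP-3−SP-1: −100a − 423b = −0.1.
Solving gives a = 0.51602, b = −0.12175.
Gradient magnitude |∇z| = √(a² + b²) = √(0.26627 + 0.01482) = 0.53019.
True dip = arctan(0.53019) = 27.9°, dipping toward WNW (azimuth ≈ 283°).

27.9°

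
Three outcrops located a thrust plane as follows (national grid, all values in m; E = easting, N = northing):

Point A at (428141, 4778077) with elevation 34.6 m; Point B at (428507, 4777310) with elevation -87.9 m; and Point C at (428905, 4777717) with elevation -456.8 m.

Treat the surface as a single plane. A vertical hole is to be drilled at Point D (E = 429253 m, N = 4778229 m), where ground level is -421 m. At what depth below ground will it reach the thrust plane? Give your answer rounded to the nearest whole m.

388 m

Let the plane be z = a·E + b·N + c.
Point B−Point A: 366a − 767b = −122.5;  Point C−Point A: 764a − 360b = −491.4.
Solving gives a = −0.73268006, b = −0.18990991.
Then c = 34.6 − a·428141 − b·4778077 = 1221129.16.
At (429253, 4778229): z_contact = −314505.1 − 907433.1 + 1221129.16 = -809.0 m.
Depth below ground = -421 − (-809.0) = 388 m.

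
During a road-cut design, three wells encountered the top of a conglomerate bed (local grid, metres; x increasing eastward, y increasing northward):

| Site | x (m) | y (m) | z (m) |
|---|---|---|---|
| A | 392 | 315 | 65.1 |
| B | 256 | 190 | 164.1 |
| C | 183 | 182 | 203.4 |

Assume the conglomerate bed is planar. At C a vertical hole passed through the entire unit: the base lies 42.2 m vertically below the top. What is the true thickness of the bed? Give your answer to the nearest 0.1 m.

36.8 m

Two edge vectors: A→B = (-136, -125, 99), A→C = (-209, -133, 138.3).
Normal n = (A→B) × (A→C) = (-4120.5, -1882.2, -8037).
So ∂z/∂x = −n_x/n_z = −0.51269 and ∂z/∂y = −n_y/n_z = −0.23419.
|∇z| = √(a²+b²) = 0.56365, so dip δ = arctan(0.56365) = 29.41°.
True thickness = vertical thickness × cos δ = 42.2 × cos 29.41° = 36.8 m.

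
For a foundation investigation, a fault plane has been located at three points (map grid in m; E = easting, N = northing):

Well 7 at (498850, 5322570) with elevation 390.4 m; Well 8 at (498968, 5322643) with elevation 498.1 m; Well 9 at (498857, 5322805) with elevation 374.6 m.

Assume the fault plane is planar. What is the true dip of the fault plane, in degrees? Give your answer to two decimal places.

44.33°

Let the plane be z = a·E + b·N + c.
Well 8−Well 7: 118a + 73b = 107.7;  Well 9−Well 7: 7a + 235b = −15.8.
Solving gives a = 0.97222, b = −0.09619.
Gradient magnitude |∇z| = √(a² + b²) = √(0.94521 + 0.00925) = 0.97697.
True dip = arctan(0.97697) = 44.33°, dipping toward W (azimuth ≈ 276°).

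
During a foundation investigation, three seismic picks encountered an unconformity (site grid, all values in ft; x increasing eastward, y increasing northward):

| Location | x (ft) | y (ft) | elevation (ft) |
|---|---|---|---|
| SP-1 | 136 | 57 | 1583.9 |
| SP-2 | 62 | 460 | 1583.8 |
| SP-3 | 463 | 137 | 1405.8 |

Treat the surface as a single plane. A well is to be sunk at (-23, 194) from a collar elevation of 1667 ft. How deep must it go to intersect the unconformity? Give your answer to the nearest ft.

Two edge vectors: SP-1→SP-2 = (-74, 403, -0.1), SP-1→SP-3 = (327, 80, -178.1).
Normal n = (SP-1→SP-2) × (SP-1→SP-3) = (-71766.3, -13212.1, -137701).
So ∂z/∂x = −n_x/n_z = −0.52117 and ∂z/∂y = −n_y/n_z = −0.09595.
Intercept c from SP-1: 1583.9 + 70.88 + 5.47 = 1660.25.
At (-23, 194): z_contact = 12.0 − 18.6 + 1660.25 = 1653.6 ft.
Depth below ground = 1667 − 1653.6 = 13 ft.

13 ft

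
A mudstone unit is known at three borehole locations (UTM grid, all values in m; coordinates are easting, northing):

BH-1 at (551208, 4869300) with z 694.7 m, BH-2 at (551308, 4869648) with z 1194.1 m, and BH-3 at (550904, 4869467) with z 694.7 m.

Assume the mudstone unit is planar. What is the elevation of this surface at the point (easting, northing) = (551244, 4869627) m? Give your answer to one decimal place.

1124.5 m

Let the plane be z = a·easting + b·northing + c.
BH-2−BH-1: 100a + 348b = 499.4;  BH-3−BH-1: −304a + 167b = 0.
Solving gives a = 0.680859158, b = 1.239408288.
Then c = 694.7 − a·551208 − b·4869300 = −6409651.09.
At (551244, 4869627): z = 375319.5 + 6035456.1 − 6409651.09 = 1124.5 m.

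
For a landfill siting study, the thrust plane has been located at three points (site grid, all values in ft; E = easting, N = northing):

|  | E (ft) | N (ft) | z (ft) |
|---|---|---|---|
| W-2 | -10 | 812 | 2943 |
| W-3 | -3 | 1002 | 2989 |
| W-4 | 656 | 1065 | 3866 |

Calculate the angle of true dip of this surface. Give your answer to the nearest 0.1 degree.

Let the plane be z = a·E + b·N + c.
W-3−W-2: 7a + 190b = 46;  W-4−W-2: 666a + 253b = 923.
Solving gives a = 1.31228, b = 0.19376.
Gradient magnitude |∇z| = √(a² + b²) = √(1.72208 + 0.03754) = 1.32651.
True dip = arctan(1.32651) = 53.0°, dipping toward W (azimuth ≈ 262°).

53.0°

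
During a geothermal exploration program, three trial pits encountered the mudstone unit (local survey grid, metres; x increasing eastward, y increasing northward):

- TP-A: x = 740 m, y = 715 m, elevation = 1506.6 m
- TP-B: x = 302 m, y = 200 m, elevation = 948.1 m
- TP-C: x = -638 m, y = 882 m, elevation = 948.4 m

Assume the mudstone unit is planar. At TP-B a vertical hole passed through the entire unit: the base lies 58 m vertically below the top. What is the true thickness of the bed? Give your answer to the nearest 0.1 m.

44.7 m

Let the plane be z = a·x + b·y + c.
TP-B−TP-A: −438a − 515b = −558.5;  TP-C−TP-A: −1378a + 167b = −558.2.
Solving gives a = 0.48638, b = 0.67081.
|∇z| = √(a²+b²) = 0.82858, so dip δ = arctan(0.82858) = 39.64°.
True thickness = vertical thickness × cos δ = 58 × cos 39.64° = 44.7 m.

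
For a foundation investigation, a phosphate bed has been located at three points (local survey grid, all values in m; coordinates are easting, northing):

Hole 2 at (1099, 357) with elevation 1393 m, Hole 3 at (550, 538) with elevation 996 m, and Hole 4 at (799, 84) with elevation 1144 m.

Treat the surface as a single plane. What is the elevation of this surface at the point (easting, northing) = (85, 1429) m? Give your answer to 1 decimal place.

Two edge vectors: Hole 2→Hole 3 = (-549, 181, -397), Hole 2→Hole 4 = (-300, -273, -249).
Normal n = (Hole 2→Hole 3) × (Hole 2→Hole 4) = (-153450, -17601, 204177).
So ∂z/∂easting = −n_x/n_z = 0.751554 and ∂z/∂northing = −n_y/n_z = 0.086205.
Intercept c from Hole 2: 1393 − 825.96 − 30.78 = 536.27.
At (85, 1429): z = 63.9 + 123.2 + 536.27 = 723.3 m.

723.3 m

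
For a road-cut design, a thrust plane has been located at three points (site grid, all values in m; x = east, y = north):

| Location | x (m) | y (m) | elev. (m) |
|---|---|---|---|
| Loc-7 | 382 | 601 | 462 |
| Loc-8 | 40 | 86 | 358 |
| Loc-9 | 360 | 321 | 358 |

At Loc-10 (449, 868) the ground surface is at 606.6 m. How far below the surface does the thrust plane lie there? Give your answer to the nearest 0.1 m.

Let the plane be z = a·x + b·y + c.
Loc-8−Loc-7: −342a − 515b = −104;  Loc-9−Loc-7: −22a − 280b = −104.
Solving gives a = −0.28947, b = 0.39417.
Then c = 462 − a·382 − b·601 = 335.68.
At (449, 868): z_contact = −129.97 + 342.14 + 335.68 = 547.85 m.
Depth below ground = 606.6 − 547.85 = 58.8 m.

58.8 m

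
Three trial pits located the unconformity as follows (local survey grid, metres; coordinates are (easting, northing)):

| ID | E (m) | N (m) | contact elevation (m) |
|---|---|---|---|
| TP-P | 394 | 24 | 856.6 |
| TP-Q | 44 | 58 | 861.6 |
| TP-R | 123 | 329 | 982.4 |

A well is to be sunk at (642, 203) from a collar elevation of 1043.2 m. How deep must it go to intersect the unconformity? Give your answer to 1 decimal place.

Let the plane be z = a·E + b·N + c.
TP-Q−TP-P: −350a + 34b = 5;  TP-R−TP-P: −271a + 305b = 125.8.
Solving gives a = 0.02822, b = 0.43753.
Then c = 856.6 − a·394 − b·24 = 834.98.
At (642, 203): z_contact = 18.12 + 88.82 + 834.98 = 941.92 m.
Depth below ground = 1043.2 − 941.92 = 101.3 m.

101.3 m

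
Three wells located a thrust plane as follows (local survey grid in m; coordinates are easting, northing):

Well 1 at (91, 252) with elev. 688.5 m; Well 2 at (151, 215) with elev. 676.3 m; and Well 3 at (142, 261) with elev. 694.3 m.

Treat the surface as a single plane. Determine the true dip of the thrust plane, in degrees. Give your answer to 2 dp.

21.90°

Let the plane be z = a·easting + b·northing + c.
Well 2−Well 1: 60a − 37b = −12.2;  Well 3−Well 1: 51a + 9b = 5.8.
Solving gives a = 0.04318, b = 0.39975.
Gradient magnitude |∇z| = √(a² + b²) = √(0.00186 + 0.15980) = 0.40208.
True dip = arctan(0.40208) = 21.90°, dipping toward S (azimuth ≈ 186°).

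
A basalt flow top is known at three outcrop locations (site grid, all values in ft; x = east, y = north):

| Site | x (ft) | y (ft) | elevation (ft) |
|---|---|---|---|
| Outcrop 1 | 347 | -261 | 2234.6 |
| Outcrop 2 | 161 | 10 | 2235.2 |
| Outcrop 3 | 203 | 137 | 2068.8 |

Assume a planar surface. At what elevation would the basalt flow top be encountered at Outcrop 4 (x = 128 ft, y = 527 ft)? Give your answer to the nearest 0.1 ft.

1821.0 ft

Two edge vectors: Outcrop 1→Outcrop 2 = (-186, 271, 0.6), Outcrop 1→Outcrop 3 = (-144, 398, -165.8).
Normal n = (Outcrop 1→Outcrop 2) × (Outcrop 1→Outcrop 3) = (-45170.6, -30925.2, -35004).
So ∂z/∂x = −n_x/n_z = −1.29044 and ∂z/∂y = −n_y/n_z = −0.88348.
Intercept c from Outcrop 1: 2234.6 + 447.78 − 230.59 = 2451.80.
At (128, 527): z = −165.2 − 465.6 + 2451.80 = 1821.0 ft.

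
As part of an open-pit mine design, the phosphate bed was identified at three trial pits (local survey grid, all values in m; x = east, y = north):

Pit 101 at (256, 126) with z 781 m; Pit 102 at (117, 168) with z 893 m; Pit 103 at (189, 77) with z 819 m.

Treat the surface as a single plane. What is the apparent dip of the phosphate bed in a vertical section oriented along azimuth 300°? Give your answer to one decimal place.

Two edge vectors: Pit 101→Pit 102 = (-139, 42, 112), Pit 101→Pit 103 = (-67, -49, 38).
Normal n = (Pit 101→Pit 102) × (Pit 101→Pit 103) = (7084, -2222, 9625).
So ∂z/∂x = −n_x/n_z = −0.73600 and ∂z/∂y = −n_y/n_z = 0.23086.
Unit vector along 300° is (sin 300°, cos 300°) = (-0.8660, 0.5000).
Slope in that direction = a·(-0.8660) + b·(0.5000) = 0.75282.
Apparent dip = arctan|0.75282| = 37.0° (true dip is 37.6°, so apparent ≤ true as expected).

37.0°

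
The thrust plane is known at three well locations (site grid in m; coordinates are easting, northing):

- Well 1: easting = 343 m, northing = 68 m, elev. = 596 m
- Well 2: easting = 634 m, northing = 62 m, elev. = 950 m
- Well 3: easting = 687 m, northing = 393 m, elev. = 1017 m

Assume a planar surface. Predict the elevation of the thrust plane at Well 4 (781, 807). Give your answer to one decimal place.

Two edge vectors: Well 1→Well 2 = (291, -6, 354), Well 1→Well 3 = (344, 325, 421).
Normal n = (Well 1→Well 2) × (Well 1→Well 3) = (-117576, -735, 96639).
So ∂z/∂easting = −n_x/n_z = 1.21665 and ∂z/∂northing = −n_y/n_z = 0.00761.
Intercept c from Well 1: 596 − 417.31 − 0.52 = 178.17.
At (781, 807): z = 950.2 + 6.1 + 178.17 = 1134.5 m.

1134.5 m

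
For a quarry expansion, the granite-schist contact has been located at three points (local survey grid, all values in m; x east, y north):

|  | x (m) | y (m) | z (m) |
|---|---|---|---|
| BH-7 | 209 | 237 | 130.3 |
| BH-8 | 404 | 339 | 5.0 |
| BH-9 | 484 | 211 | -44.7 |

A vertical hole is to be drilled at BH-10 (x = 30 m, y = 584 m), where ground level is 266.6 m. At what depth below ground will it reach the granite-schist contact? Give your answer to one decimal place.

Let the plane be z = a·x + b·y + c.
BH-8−BH-7: 195a + 102b = −125.3;  BH-9−BH-7: 275a − 26b = −175.
Solving gives a = −0.63731, b = −0.01004.
Then c = 130.3 − a·209 − b·237 = 265.88.
At (30, 584): z_contact = −19.12 − 5.86 + 265.88 = 240.90 m.
Depth below ground = 266.6 − 240.90 = 25.7 m.

25.7 m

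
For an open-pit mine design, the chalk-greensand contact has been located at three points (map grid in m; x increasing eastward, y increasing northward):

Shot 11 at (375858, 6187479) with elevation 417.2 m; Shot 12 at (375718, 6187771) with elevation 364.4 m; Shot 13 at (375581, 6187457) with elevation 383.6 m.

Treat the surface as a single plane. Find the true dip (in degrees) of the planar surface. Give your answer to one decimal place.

Let the plane be z = a·x + b·y + c.
Shot 12−Shot 11: −140a + 292b = −52.8;  Shot 13−Shot 11: −277a − 22b = −33.6.
Solving gives a = 0.13068, b = −0.11816.
Gradient magnitude |∇z| = √(a² + b²) = √(0.01708 + 0.01396) = 0.17619.
True dip = arctan(0.17619) = 10.0°, dipping toward NW (azimuth ≈ 312°).

10.0°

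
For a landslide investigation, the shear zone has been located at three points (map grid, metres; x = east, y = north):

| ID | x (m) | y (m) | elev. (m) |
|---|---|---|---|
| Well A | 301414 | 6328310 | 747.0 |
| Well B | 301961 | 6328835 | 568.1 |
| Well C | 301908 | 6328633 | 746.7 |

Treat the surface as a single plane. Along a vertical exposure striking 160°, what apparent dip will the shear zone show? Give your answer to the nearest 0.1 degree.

51.1°

Let the plane be z = a·x + b·y + c.
Well B−Well A: 547a + 525b = −178.9;  Well C−Well A: 494a + 323b = −0.3.
Solving gives a = 0.69708, b = −1.06706.
Unit vector along 160° is (sin 160°, cos 160°) = (0.3420, -0.9397).
Slope in that direction = a·(0.3420) + b·(-0.9397) = 1.24112.
Apparent dip = arctan|1.24112| = 51.1° (true dip is 51.9°, so apparent ≤ true as expected).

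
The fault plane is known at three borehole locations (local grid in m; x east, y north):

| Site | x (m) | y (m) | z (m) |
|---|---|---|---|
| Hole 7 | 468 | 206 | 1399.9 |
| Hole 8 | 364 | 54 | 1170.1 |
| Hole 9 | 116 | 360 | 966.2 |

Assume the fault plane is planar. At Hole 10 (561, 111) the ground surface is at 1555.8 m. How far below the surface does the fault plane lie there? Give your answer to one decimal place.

Let the plane be z = a·x + b·y + c.
Hole 8−Hole 7: −104a − 152b = −229.8;  Hole 9−Hole 7: −352a + 154b = −433.7.
Solving gives a = 1.45730, b = 0.51474.
Then c = 1399.9 − a·468 − b·206 = 611.85.
At (561, 111): z_contact = 817.55 + 57.14 + 611.85 = 1486.53 m.
Depth below ground = 1555.8 − 1486.53 = 69.3 m.

69.3 m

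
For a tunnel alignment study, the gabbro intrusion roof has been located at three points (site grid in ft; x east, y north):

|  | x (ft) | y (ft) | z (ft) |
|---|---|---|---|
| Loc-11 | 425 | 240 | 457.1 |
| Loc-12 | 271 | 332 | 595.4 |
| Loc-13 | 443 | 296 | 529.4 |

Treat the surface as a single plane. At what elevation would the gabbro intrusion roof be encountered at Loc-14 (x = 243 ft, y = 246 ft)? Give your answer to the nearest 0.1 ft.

Two edge vectors: Loc-11→Loc-12 = (-154, 92, 138.3), Loc-11→Loc-13 = (18, 56, 72.3).
Normal n = (Loc-11→Loc-12) × (Loc-11→Loc-13) = (-1093.2, 13623.6, -10280).
So ∂z/∂x = −n_x/n_z = −0.10634 and ∂z/∂y = −n_y/n_z = 1.32525.
Intercept c from Loc-11: 457.1 + 45.20 − 318.06 = 184.23.
At (243, 246): z = −25.8 + 326.0 + 184.23 = 484.4 ft.

484.4 ft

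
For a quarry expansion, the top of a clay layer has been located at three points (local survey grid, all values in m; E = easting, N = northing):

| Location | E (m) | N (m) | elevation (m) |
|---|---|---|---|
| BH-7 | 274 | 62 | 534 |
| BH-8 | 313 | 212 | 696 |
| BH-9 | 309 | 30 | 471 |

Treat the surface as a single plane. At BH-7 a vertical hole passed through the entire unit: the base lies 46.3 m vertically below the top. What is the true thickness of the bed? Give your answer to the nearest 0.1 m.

Let the plane be z = a·E + b·N + c.
BH-8−BH-7: 39a + 150b = 162;  BH-9−BH-7: 35a − 32b = −63.
Solving gives a = −0.65651, b = 1.25069.
|∇z| = √(a²+b²) = 1.41253, so dip δ = arctan(1.41253) = 54.70°.
True thickness = vertical thickness × cos δ = 46.3 × cos 54.70° = 26.8 m.

26.8 m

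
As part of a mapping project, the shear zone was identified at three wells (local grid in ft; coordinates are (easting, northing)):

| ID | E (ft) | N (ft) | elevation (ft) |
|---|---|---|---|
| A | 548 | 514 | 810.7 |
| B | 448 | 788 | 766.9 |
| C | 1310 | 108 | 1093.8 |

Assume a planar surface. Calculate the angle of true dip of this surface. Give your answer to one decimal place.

Let the plane be z = a·E + b·N + c.
B−A: −100a + 274b = −43.8;  C−A: 762a − 406b = 283.1.
Solving gives a = 0.35547, b = −0.03012.
Gradient magnitude |∇z| = √(a² + b²) = √(0.12636 + 0.00091) = 0.35675.
True dip = arctan(0.35675) = 19.6°, dipping toward W (azimuth ≈ 275°).

19.6°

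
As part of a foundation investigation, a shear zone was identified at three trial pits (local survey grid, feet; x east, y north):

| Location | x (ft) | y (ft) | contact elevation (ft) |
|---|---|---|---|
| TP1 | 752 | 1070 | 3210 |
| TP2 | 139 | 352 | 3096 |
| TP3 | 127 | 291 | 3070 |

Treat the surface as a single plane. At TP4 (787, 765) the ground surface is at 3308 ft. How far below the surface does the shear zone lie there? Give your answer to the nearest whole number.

267 ft

Let the plane be z = a·x + b·y + c.
TP2−TP1: −613a − 718b = −114;  TP3−TP1: −625a − 779b = −140.
Solving gives a = −0.40706, b = 0.50631.
Then c = 3210 − a·752 − b·1070 = 2974.36.
At (787, 765): z_contact = −320.4 + 387.3 + 2974.36 = 3041.3 ft.
Depth below ground = 3308 − 3041.3 = 267 ft.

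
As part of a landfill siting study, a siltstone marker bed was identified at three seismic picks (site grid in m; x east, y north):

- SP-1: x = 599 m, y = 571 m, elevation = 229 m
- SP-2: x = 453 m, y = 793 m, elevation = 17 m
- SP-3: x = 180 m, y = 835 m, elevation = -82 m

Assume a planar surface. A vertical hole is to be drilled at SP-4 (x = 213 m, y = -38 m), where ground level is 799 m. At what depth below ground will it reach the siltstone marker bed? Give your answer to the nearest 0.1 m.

Two edge vectors: SP-1→SP-2 = (-146, 222, -212), SP-1→SP-3 = (-419, 264, -311).
Normal n = (SP-1→SP-2) × (SP-1→SP-3) = (-13074, 43422, 54474).
So ∂z/∂x = −n_x/n_z = 0.24000 and ∂z/∂y = −n_y/n_z = −0.79711.
Intercept c from SP-1: 229 − 143.76 + 455.15 = 540.39.
At (213, -38): z_contact = 51.12 + 30.29 + 540.39 = 621.80 m.
Depth below ground = 799 − 621.80 = 177.2 m.

177.2 m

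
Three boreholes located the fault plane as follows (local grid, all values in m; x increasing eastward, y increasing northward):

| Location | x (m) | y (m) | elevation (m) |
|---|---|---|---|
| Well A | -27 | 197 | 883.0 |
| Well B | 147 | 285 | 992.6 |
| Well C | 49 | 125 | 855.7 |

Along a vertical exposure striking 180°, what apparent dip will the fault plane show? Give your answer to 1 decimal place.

Two edge vectors: Well A→Well B = (174, 88, 109.6), Well A→Well C = (76, -72, -27.3).
Normal n = (Well A→Well B) × (Well A→Well C) = (5488.8, 13079.8, -19216).
So ∂z/∂x = −n_x/n_z = 0.28564 and ∂z/∂y = −n_y/n_z = 0.68067.
Unit vector along 180° is (sin 180°, cos 180°) = (0.0000, -1.0000).
Slope in that direction = a·(0.0000) + b·(-1.0000) = −0.68067.
Apparent dip = arctan|0.68067| = 34.2° (true dip is 36.4°, so apparent ≤ true as expected).

34.2°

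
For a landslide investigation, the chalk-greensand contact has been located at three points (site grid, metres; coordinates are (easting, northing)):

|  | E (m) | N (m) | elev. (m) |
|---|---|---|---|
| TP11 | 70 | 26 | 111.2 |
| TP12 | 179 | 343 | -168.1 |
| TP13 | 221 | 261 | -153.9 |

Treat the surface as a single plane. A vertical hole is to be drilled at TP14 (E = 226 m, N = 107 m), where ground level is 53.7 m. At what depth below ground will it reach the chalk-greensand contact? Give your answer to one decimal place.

Two edge vectors: TP11→TP12 = (109, 317, -279.3), TP11→TP13 = (151, 235, -265.1).
Normal n = (TP11→TP12) × (TP11→TP13) = (-18401.2, -13278.4, -22252).
So ∂z/∂E = −n_x/n_z = −0.82695 and ∂z/∂N = −n_y/n_z = −0.59673.
Intercept c from TP11: 111.2 + 57.89 + 15.51 = 184.60.
At (226, 107): z_contact = −186.89 − 63.85 + 184.60 = -66.14 m.
Depth below ground = 53.7 − (-66.14) = 119.8 m.

119.8 m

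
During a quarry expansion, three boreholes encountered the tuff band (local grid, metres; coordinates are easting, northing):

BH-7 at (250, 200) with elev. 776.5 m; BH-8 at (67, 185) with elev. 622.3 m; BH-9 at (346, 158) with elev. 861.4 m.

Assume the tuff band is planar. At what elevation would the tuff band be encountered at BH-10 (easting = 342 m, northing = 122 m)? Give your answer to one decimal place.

Two edge vectors: BH-7→BH-8 = (-183, -15, -154.2), BH-7→BH-9 = (96, -42, 84.9).
Normal n = (BH-7→BH-8) × (BH-7→BH-9) = (-7749.9, 733.5, 9126).
So ∂z/∂easting = −n_x/n_z = 0.84921 and ∂z/∂northing = −n_y/n_z = −0.08037.
Intercept c from BH-7: 776.5 − 212.30 + 16.07 = 580.27.
At (342, 122): z = 290.4 − 9.8 + 580.27 = 860.9 m.

860.9 m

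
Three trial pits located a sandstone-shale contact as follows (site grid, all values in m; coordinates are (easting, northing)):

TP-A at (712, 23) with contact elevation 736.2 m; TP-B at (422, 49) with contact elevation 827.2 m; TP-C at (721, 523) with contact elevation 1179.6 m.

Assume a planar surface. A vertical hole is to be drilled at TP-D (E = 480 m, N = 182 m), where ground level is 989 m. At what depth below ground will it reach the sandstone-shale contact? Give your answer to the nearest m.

57 m

Two edge vectors: TP-A→TP-B = (-290, 26, 91), TP-A→TP-C = (9, 500, 443.4).
Normal n = (TP-A→TP-B) × (TP-A→TP-C) = (-33971.6, 129405, -145234).
So ∂z/∂E = −n_x/n_z = −0.23391 and ∂z/∂N = −n_y/n_z = 0.89101.
Intercept c from TP-A: 736.2 + 166.54 − 20.49 = 882.25.
At (480, 182): z_contact = −112.3 + 162.2 + 882.25 = 932.1 m.
Depth below ground = 989 − 932.1 = 57 m.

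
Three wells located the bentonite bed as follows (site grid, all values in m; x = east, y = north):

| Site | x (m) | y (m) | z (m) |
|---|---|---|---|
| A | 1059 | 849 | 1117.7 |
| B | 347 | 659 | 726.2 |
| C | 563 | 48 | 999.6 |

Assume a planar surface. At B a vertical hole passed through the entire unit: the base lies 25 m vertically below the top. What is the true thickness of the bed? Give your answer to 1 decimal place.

20.9 m

Let the plane be z = a·x + b·y + c.
B−A: −712a − 190b = −391.5;  C−A: −496a − 801b = −118.1.
Solving gives a = 0.61157, b = −0.23126.
|∇z| = √(a²+b²) = 0.65384, so dip δ = arctan(0.65384) = 33.18°.
True thickness = vertical thickness × cos δ = 25 × cos 33.18° = 20.9 m.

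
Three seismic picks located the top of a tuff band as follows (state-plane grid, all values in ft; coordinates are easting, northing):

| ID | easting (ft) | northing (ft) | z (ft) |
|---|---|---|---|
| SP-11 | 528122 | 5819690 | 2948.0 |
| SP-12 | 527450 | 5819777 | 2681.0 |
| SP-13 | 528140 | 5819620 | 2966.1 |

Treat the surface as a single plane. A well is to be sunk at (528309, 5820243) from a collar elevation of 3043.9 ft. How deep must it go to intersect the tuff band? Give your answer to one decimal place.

Two edge vectors: SP-11→SP-12 = (-672, 87, -267), SP-11→SP-13 = (18, -70, 18.1).
Normal n = (SP-11→SP-12) × (SP-11→SP-13) = (-17115.3, 7357.2, 45474).
So ∂z/∂easting = −n_x/n_z = 0.376375511 and ∂z/∂northing = −n_y/n_z = −0.161789154.
Intercept c from SP-11: 2948 − 198772.19 + 941562.72 = 745738.54.
At (528309, 5820243): z_contact = 198842.57 − 941652.19 + 745738.54 = 2928.91 ft.
Depth below ground = 3043.9 − 2928.91 = 115.0 ft.

115.0 ft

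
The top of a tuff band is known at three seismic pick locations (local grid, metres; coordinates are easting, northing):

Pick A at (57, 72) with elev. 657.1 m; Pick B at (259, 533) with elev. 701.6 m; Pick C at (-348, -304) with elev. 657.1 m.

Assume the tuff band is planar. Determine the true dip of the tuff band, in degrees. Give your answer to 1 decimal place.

Two edge vectors: Pick A→Pick B = (202, 461, 44.5), Pick A→Pick C = (-405, -376, 0).
Normal n = (Pick A→Pick B) × (Pick A→Pick C) = (16732, -18022.5, 110753).
So ∂z/∂easting = −n_x/n_z = −0.15107 and ∂z/∂northing = −n_y/n_z = 0.16273.
Gradient magnitude |∇z| = √(a² + b²) = √(0.02282 + 0.02648) = 0.22204.
True dip = arctan(0.22204) = 12.5°, dipping toward SE (azimuth ≈ 137°).

12.5°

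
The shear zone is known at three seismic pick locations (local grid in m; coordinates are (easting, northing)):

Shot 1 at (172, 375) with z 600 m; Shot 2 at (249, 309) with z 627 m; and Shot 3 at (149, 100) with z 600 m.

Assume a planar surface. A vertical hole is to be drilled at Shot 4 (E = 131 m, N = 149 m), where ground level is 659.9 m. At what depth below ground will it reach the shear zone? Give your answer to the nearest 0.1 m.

67.1 m

Two edge vectors: Shot 1→Shot 2 = (77, -66, 27), Shot 1→Shot 3 = (-23, -275, 0).
Normal n = (Shot 1→Shot 2) × (Shot 1→Shot 3) = (7425, -621, -22693).
So ∂z/∂E = −n_x/n_z = 0.32719 and ∂z/∂N = −n_y/n_z = −0.02737.
Intercept c from Shot 1: 600 − 56.28 + 10.26 = 553.98.
At (131, 149): z_contact = 42.86 − 4.08 + 553.98 = 592.77 m.
Depth below ground = 659.9 − 592.77 = 67.1 m.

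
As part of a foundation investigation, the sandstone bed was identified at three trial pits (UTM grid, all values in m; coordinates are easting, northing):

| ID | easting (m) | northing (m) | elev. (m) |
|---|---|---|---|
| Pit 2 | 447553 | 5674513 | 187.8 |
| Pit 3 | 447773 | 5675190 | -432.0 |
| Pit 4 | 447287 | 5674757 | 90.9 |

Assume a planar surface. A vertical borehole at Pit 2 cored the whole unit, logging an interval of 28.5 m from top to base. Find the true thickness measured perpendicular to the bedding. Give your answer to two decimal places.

Two edge vectors: Pit 2→Pit 3 = (220, 677, -619.8), Pit 2→Pit 4 = (-266, 244, -96.9).
Normal n = (Pit 2→Pit 3) × (Pit 2→Pit 4) = (85629.9, 186184.8, 233762).
So ∂z/∂easting = −n_x/n_z = −0.36631 and ∂z/∂northing = −n_y/n_z = −0.79647.
|∇z| = √(a²+b²) = 0.87667, so dip δ = arctan(0.87667) = 41.24°.
True thickness = vertical thickness × cos δ = 28.5 × cos 41.24° = 21.43 m.

21.43 m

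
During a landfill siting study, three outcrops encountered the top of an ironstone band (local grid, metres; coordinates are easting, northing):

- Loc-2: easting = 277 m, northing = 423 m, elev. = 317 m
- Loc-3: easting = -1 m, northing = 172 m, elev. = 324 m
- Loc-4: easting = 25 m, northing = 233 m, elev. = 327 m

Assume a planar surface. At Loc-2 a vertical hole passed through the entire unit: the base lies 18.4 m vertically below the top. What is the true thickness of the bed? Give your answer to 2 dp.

Let the plane be z = a·easting + b·northing + c.
Loc-3−Loc-2: −278a − 251b = 7;  Loc-4−Loc-2: −252a − 190b = 10.
Solving gives a = −0.11311, b = 0.09739.
|∇z| = √(a²+b²) = 0.14926, so dip δ = arctan(0.14926) = 8.49°.
True thickness = vertical thickness × cos δ = 18.4 × cos 8.49° = 18.20 m.

18.20 m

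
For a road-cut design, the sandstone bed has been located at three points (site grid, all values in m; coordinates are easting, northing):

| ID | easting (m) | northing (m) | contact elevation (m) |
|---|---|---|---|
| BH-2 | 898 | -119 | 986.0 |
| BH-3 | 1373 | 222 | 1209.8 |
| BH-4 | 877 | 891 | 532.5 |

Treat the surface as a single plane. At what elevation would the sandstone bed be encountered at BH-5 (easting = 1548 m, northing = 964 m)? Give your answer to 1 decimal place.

1025.5 m

Let the plane be z = a·easting + b·northing + c.
BH-3−BH-2: 475a + 341b = 223.8;  BH-4−BH-2: −21a + 1010b = −453.5.
Solving gives a = 0.781830, b = −0.432754.
Then c = 986 − a·898 − b·-119 = 232.42.
At (1548, 964): z = 1210.3 − 417.2 + 232.42 = 1025.5 m.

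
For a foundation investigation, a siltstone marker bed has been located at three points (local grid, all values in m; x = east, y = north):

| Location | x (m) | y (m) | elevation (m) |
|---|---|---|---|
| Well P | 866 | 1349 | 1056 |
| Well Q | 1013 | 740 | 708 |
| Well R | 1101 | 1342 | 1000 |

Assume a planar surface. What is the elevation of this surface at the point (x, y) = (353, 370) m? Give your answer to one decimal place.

Two edge vectors: Well P→Well Q = (147, -609, -348), Well P→Well R = (235, -7, -56).
Normal n = (Well P→Well Q) × (Well P→Well R) = (31668, -73548, 142086).
So ∂z/∂x = −n_x/n_z = −0.222879 and ∂z/∂y = −n_y/n_z = 0.517630.
Intercept c from Well P: 1056 + 193.01 − 698.28 = 550.73.
At (353, 370): z = −78.7 + 191.5 + 550.73 = 663.6 m.

663.6 m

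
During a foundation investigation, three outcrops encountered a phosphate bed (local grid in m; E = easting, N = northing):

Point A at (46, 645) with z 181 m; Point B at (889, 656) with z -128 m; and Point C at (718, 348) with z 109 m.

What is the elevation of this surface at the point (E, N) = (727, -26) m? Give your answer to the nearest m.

Let the plane be z = a·E + b·N + c.
Point B−Point A: 843a + 11b = −309;  Point C−Point A: 672a − 297b = −72.
Solving gives a = −0.35911, b = −0.57011.
Then c = 181 − a·46 − b·645 = 565.24.
At (727, -26): z = −261.1 + 14.8 + 565.24 = 319.0 m.

319 m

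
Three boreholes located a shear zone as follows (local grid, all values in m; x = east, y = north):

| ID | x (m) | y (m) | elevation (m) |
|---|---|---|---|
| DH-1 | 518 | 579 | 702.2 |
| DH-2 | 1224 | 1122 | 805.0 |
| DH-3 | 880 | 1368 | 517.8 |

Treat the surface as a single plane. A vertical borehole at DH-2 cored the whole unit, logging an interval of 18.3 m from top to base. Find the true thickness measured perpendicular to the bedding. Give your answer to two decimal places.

Let the plane be z = a·x + b·y + c.
DH-2−DH-1: 706a + 543b = 102.8;  DH-3−DH-1: 362a + 789b = −184.4.
Solving gives a = 0.50279, b = −0.46440.
|∇z| = √(a²+b²) = 0.68444, so dip δ = arctan(0.68444) = 34.39°.
True thickness = vertical thickness × cos δ = 18.3 × cos 34.39° = 15.10 m.

15.10 m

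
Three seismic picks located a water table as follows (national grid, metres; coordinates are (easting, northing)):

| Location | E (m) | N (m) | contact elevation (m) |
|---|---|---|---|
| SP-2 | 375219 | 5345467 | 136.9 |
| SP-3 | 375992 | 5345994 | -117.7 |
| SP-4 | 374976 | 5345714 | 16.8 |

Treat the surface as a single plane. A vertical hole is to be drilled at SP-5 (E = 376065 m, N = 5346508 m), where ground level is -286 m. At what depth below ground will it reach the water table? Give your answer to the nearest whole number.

Let the plane be z = a·E + b·N + c.
SP-3−SP-2: 773a + 527b = −254.6;  SP-4−SP-2: −243a + 247b = −120.1.
Solving gives a = 0.00127433, b = −0.48498113.
Then c = 136.9 − a·375219 − b·5345467 = 2592109.36.
At (376065, 5346508): z_contact = 479.2 − 2592955.5 + 2592109.36 = -366.9 m.
Depth below ground = -286 − (-366.9) = 81 m.

81 m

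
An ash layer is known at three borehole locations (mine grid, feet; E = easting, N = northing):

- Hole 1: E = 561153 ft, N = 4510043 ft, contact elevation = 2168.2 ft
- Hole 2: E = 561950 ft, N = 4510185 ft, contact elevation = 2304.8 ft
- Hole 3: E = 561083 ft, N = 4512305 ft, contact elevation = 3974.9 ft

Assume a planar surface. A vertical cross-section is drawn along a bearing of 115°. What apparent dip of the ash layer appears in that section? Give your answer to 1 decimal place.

17.3°

Let the plane be z = a·E + b·N + c.
Hole 2−Hole 1: 797a + 142b = 136.6;  Hole 3−Hole 1: −70a + 2262b = 1806.7.
Solving gives a = 0.02893, b = 0.79961.
Unit vector along 115° is (sin 115°, cos 115°) = (0.9063, -0.4226).
Slope in that direction = a·(0.9063) + b·(-0.4226) = −0.31171.
Apparent dip = arctan|0.31171| = 17.3° (true dip is 38.7°, so apparent ≤ true as expected).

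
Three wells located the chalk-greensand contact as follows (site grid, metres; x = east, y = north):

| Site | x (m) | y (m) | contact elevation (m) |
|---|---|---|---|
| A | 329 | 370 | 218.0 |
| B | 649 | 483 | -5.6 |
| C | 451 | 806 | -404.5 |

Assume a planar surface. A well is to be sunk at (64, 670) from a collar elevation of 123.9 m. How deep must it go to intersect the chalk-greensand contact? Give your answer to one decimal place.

Two edge vectors: A→B = (320, 113, -223.6), A→C = (122, 436, -622.5).
Normal n = (A→B) × (A→C) = (27147.1, 171920.8, 125734).
So ∂z/∂x = −n_x/n_z = −0.21591 and ∂z/∂y = −n_y/n_z = −1.36734.
Intercept c from A: 218 + 71.03 + 505.91 = 794.95.
At (64, 670): z_contact = −13.82 − 916.12 + 794.95 = -134.99 m.
Depth below ground = 123.9 − (-134.99) = 258.9 m.

258.9 m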